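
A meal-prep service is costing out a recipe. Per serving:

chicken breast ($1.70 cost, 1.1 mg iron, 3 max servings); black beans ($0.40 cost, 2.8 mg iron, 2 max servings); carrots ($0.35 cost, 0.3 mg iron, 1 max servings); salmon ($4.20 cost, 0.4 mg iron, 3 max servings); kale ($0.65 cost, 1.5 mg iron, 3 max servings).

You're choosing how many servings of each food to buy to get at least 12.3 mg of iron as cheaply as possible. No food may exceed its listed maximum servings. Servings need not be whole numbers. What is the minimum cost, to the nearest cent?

$6.04

Cost per mg of iron: black beans $0.1429, kale $0.4333, carrots $1.1667, chicken breast $1.5455, salmon $10.5000.
Take 2 servings of black beans: +5.6 mg iron for $0.80 (total $0.80, still need 6.7 mg).
Take 3 servings of kale: +4.5 mg iron for $1.95 (total $2.75, still need 2.2 mg).
Take 1 serving of carrots: +0.3 mg iron for $0.35 (total $3.10, still need 1.9 mg).
Take 1.727 servings of chicken breast: +1.9 mg iron for $2.94 (total $6.04, still need 0.0 mg).
Filling from the cheapest source first is optimal under one linear minimum: $6.04.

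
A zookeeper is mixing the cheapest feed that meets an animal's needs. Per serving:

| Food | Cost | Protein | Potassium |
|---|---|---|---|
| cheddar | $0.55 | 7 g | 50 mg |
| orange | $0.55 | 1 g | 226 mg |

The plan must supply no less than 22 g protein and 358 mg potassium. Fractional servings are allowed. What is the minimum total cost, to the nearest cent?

A basic optimal solution has at most two foods positive. Try each food alone and each pair with both targets met exactly.
cheddar only: max(22/7, 358/50) = 7.16 servings → $3.94.
orange only: max(22/1, 358/226) = 22 servings → $12.10.
cheddar + orange with both tight: 3.012 servings and 0.9178 servings → $2.16.
So the least-cost plan costs $2.16.

$2.16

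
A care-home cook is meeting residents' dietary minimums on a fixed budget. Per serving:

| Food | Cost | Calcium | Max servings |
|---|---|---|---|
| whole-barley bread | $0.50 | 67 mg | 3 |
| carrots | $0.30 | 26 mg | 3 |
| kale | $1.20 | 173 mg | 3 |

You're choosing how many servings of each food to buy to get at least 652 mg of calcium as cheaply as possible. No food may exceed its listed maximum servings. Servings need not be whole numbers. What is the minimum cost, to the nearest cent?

$4.59

Cost per mg of calcium: kale $0.0069, whole-barley bread $0.0075, carrots $0.0115.
Take 3 servings of kale: +519.0 mg calcium for $3.60 (total $3.60, still need 133.0 mg).
Take 1.985 servings of whole-barley bread: +133.0 mg calcium for $0.99 (total $4.59, still need 0.0 mg).
Filling from the cheapest source first is optimal under one linear minimum: $4.59.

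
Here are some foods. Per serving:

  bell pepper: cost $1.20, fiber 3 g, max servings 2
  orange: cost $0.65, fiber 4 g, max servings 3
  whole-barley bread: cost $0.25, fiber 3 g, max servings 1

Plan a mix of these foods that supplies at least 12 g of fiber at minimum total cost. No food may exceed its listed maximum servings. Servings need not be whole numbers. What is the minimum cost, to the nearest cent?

$1.71

Cost per g of fiber: whole-barley bread $0.0833, orange $0.1625, bell pepper $0.4000.
Take 1 serving of whole-barley bread: +3.0 g fiber for $0.25 (total $0.25, still need 9.0 g).
Take 2.25 servings of orange: +9.0 g fiber for $1.46 (total $1.71, still need 0.0 g).
Greedy by cheapest-per-g is optimal for a single linear constraint, so the minimum cost is $1.71.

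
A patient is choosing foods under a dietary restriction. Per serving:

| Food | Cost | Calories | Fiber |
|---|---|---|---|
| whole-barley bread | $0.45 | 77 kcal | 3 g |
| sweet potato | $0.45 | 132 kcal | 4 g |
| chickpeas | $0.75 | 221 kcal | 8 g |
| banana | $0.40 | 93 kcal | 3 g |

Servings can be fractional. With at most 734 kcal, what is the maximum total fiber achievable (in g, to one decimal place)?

28.6 g

Fiber per kcal: whole-barley bread 0.03896, chickpeas 0.0362, banana 0.03226, sweet potato 0.0303.
With no serving limits, spend the whole calories allowance on whole-barley bread: 734 kcal / 77 kcal × 3 g = 28.6 g.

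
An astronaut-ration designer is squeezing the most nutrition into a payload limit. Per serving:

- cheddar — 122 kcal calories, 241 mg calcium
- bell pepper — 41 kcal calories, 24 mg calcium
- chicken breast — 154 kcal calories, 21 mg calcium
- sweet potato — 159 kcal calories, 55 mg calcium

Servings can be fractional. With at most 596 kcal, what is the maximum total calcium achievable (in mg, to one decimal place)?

1177.3 mg

Calcium per kcal: cheddar 1.975, bell pepper 0.5854, sweet potato 0.3459, chicken breast 0.1364.
With no serving limits, spend the whole calories allowance on cheddar: 596 kcal / 122 kcal × 241 mg = 1177.3 mg.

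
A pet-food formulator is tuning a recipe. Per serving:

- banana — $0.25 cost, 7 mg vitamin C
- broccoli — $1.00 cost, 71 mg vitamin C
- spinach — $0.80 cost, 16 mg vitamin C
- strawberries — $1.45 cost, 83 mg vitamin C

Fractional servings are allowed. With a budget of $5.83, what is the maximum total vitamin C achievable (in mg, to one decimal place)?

Vitamin C per dollar: broccoli 71, strawberries 57.24, banana 28, spinach 20.
With no serving limits, spend the whole cost allowance on broccoli: $5.83 / $1.00 × 71 mg = 413.9 mg.

413.9 mg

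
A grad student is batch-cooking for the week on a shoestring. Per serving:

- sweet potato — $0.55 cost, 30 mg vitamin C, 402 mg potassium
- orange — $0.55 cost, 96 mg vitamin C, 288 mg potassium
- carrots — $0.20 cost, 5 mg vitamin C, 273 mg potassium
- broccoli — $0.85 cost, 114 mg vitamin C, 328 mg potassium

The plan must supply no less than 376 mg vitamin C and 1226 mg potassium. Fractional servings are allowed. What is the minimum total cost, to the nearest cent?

$2.22

With two linear requirements the optimum uses one or two foods; enumerate the corners.
sweet potato only: max(376/30, 1226/402) = 12.53 servings → $6.89.
orange only: max(376/96, 1226/288) = 4.257 servings → $2.34.
carrots only: max(376/5, 1226/273) = 75.2 servings → $15.04.
broccoli only: max(376/114, 1226/328) = 3.738 servings → $3.18.
sweet potato + orange with both tight: 0.3141 servings and 3.819 servings → $2.27.
sweet potato + carrots: intersection lies outside the first quadrant.
sweet potato + broccoli with both tight: 0.4567 servings and 3.178 servings → $2.95.
orange + carrots with both tight: 3.897 servings and 0.3798 servings → $2.22.
orange + broccoli with both targets exact would need a negative amount; discard.
carrots + broccoli with both tight: 0.5575 servings and 3.274 servings → $2.89.
So the least-cost plan costs $2.22.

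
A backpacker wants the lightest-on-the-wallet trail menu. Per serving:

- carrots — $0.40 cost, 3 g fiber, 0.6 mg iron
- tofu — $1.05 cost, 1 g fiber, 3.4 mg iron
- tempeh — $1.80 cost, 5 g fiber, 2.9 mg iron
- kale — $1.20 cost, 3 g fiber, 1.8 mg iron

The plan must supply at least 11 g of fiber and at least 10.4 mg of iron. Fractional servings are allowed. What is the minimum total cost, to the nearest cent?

With two linear requirements the optimum uses one or two foods; enumerate the corners.
carrots only: max(11/3, 10.4/0.6) = 17.33 servings → $6.93.
tofu only: max(11/1, 10.4/3.4) = 11 servings → $11.55.
tempeh only: max(11/5, 10.4/2.9) = 3.586 servings → $6.46.
kale only: max(11/3, 10.4/1.8) = 5.778 servings → $6.93.
carrots + tofu with both tight: 2.812 servings and 2.562 servings → $3.82.
carrots + tempeh: the both-tight solution has a negative serving — not a feasible corner.
carrots + kale: the both-tight solution has a negative serving — not a feasible corner.
tofu + tempeh with both tight: 1.426 servings and 1.915 servings → $4.94.
tofu + kale with both tight: 1.357 servings and 3.214 servings → $5.28.
tempeh + kale: intersection lies outside the first quadrant.
The minimum over all feasible corners is $3.82.

$3.82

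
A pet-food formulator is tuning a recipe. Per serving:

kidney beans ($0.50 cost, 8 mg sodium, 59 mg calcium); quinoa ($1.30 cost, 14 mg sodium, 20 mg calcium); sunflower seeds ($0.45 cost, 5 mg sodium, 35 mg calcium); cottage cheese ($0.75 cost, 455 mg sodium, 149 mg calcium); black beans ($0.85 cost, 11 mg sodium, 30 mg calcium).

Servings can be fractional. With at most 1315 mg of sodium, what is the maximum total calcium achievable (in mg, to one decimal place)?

Calcium per mg sodium: kidney beans 7.375, sunflower seeds 7, black beans 2.727, quinoa 1.429, cottage cheese 0.3275.
With no serving limits, spend the whole sodium allowance on kidney beans: 1315 mg / 8 mg × 59 mg = 9698.1 mg.

9698.1 mg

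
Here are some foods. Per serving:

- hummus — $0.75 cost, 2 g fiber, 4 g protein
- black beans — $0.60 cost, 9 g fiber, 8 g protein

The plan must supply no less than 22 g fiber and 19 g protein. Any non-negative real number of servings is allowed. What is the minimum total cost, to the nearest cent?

A basic optimal solution has at most two foods positive. Try each food alone and each pair with both targets met exactly.
hummus only: max(22/2, 19/4) = 11 servings → $8.25.
black beans only: max(22/9, 19/8) = 2.444 servings → $1.47.
hummus + black beans with both targets exact would need a negative amount; discard.
Cheapest feasible corner: $1.47.

$1.47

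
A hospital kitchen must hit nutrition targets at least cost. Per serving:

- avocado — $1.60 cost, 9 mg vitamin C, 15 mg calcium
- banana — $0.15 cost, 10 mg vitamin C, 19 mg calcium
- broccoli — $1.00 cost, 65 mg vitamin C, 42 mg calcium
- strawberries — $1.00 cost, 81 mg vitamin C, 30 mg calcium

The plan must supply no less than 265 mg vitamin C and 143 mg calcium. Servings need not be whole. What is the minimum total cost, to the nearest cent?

avocado only: max(265/9, 143/15) = 29.44 servings → $47.11.
banana only: max(265/10, 143/19) = 26.5 servings → $3.98.
broccoli only: max(265/65, 143/42) = 4.077 servings → $4.08.
strawberries only: max(265/81, 143/30) = 4.767 servings → $4.77.
avocado + banana: the both-tight solution has a negative serving — not a feasible corner.
avocado + broccoli with both targets exact would need a negative amount; discard.
avocado + strawberries with both tight: 3.844 servings and 2.844 servings → $9.00.
banana + broccoli: intersection lies outside the first quadrant.
banana + strawberries with both tight: 2.932 servings and 2.91 servings → $3.35.
broccoli + strawberries with both tight: 2.502 servings and 1.264 servings → $3.77.
Cheapest feasible corner: $3.35.

$3.35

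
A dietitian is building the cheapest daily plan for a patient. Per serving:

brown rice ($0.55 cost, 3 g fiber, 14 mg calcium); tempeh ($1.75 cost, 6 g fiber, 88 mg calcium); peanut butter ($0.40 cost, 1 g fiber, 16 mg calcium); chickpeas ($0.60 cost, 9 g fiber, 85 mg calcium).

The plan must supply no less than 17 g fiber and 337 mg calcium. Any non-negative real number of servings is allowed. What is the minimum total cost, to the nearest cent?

For a min-cost LP with two ≥-constraints, a basic feasible solution has at most two positive variables.
brown rice only: max(17/3, 337/14) = 24.07 servings → $13.24.
tempeh only: max(17/6, 337/88) = 3.83 servings → $6.70.
peanut butter only: max(17/1, 337/16) = 21.06 servings → $8.43.
chickpeas only: max(17/9, 337/85) = 3.965 servings → $2.38.
brown rice + tempeh: intersection lies outside the first quadrant.
brown rice + peanut butter: intersection lies outside the first quadrant.
brown rice + chickpeas with both targets exact would need a negative amount; discard.
tempeh + peanut butter: intersection lies outside the first quadrant.
tempeh + chickpeas with both targets exact would need a negative amount; discard.
peanut butter + chickpeas: the both-tight solution has a negative serving — not a feasible corner.
Cheapest feasible corner: $2.38.

$2.38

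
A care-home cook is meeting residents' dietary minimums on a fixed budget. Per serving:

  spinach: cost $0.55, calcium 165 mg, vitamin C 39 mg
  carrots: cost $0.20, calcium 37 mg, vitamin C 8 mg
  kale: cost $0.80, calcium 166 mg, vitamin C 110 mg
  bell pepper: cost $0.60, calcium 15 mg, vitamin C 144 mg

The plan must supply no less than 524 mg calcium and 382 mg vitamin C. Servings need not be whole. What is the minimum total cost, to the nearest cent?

$2.66

An LP optimum is at a vertex; with two nutrient constraints at most two foods are used. Check each candidate.
spinach only: max(524/165, 382/39) = 9.795 servings → $5.39.
carrots only: max(524/37, 382/8) = 47.75 servings → $9.55.
kale only: max(524/166, 382/110) = 3.473 servings → $2.78.
bell pepper only: max(524/15, 382/144) = 34.93 servings → $20.96.
spinach + carrots with both targets exact would need a negative amount; discard.
spinach + kale with both targets exact would need a negative amount; discard.
spinach + bell pepper with both tight: 3.009 servings and 1.838 servings → $2.76.
carrots + kale: the both-tight solution has a negative serving — not a feasible corner.
carrots + bell pepper with both tight: 13.39 servings and 1.909 servings → $3.82.
kale + bell pepper with both tight: 3.133 servings and 0.2594 servings → $2.66.
So the least-cost plan costs $2.66.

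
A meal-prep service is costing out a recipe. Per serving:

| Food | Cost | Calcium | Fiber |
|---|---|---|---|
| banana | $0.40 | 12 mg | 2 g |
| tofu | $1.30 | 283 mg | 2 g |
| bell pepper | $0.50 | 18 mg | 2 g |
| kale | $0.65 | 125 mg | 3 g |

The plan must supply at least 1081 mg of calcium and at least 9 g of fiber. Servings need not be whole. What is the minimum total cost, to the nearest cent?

For a min-cost LP with two ≥-constraints, a basic feasible solution has at most two positive variables.
banana only: max(1081/12, 9/2) = 90.08 servings → $36.03.
tofu only: max(1081/283, 9/2) = 4.5 servings → $5.85.
bell pepper only: max(1081/18, 9/2) = 60.06 servings → $30.03.
kale only: max(1081/125, 9/3) = 8.648 servings → $5.62.
banana + tofu with both tight: 0.7103 servings and 3.79 servings → $5.21.
banana + bell pepper with both targets exact would need a negative amount; discard.
banana + kale: the both-tight solution has a negative serving — not a feasible corner.
tofu + bell pepper with both tight: 3.774 servings and 0.7264 servings → $5.27.
tofu + kale with both tight: 3.536 servings and 0.6427 servings → $5.01.
bell pepper + kale: the both-tight solution has a negative serving — not a feasible corner.
So the least-cost plan costs $5.01.

$5.01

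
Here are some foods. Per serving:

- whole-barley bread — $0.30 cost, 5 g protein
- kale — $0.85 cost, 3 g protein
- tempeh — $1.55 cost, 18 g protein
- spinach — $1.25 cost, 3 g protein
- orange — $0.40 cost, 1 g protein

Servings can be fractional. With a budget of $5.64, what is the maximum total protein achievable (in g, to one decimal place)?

Protein per dollar: whole-barley bread 16.67, tempeh 11.61, kale 3.529, orange 2.5, spinach 2.4.
With no serving limits, spend the whole cost allowance on whole-barley bread: $5.64 / $0.30 × 5 g = 94.0 g.

94.0 g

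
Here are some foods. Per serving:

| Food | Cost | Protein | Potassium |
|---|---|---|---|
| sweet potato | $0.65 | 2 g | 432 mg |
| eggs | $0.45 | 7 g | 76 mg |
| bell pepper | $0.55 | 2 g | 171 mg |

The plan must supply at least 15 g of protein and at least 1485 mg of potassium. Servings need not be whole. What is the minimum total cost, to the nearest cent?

At the optimum either one food covers both requirements or two foods hit both targets exactly; no other combination can be cheaper.
sweet potato only: max(15/2, 1485/432) = 7.5 servings → $4.88.
eggs only: max(15/7, 1485/76) = 19.54 servings → $8.79.
bell pepper only: max(15/2, 1485/171) = 8.684 servings → $4.78.
sweet potato + eggs with both tight: 3.222 servings and 1.222 servings → $2.64.
sweet potato + bell pepper with both tight: 0.7759 servings and 6.724 servings → $4.20.
eggs + bell pepper with both targets exact would need a negative amount; discard.
So the least-cost plan costs $2.64.

$2.64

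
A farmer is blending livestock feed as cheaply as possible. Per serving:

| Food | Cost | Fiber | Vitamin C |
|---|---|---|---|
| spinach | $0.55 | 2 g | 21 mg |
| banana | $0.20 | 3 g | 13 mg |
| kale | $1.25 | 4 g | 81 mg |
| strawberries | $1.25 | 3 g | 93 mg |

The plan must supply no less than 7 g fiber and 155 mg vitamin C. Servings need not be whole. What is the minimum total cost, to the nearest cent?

$2.10

With two linear requirements the optimum uses one or two foods; enumerate the corners.
spinach only: max(7/2, 155/21) = 7.381 servings → $4.06.
banana only: max(7/3, 155/13) = 11.92 servings → $2.38.
kale only: max(7/4, 155/81) = 1.914 servings → $2.39.
strawberries only: max(7/3, 155/93) = 2.333 servings → $2.92.
spinach + banana with both targets exact would need a negative amount; discard.
spinach + kale with both targets exact would need a negative amount; discard.
spinach + strawberries with both tight: 1.512 servings and 1.325 servings → $2.49.
banana + kale: the both-tight solution has a negative serving — not a feasible corner.
banana + strawberries with both tight: 0.775 servings and 1.558 servings → $2.10.
kale + strawberries with both tight: 1.442 servings and 0.4109 servings → $2.32.
Cheapest feasible corner: $2.10.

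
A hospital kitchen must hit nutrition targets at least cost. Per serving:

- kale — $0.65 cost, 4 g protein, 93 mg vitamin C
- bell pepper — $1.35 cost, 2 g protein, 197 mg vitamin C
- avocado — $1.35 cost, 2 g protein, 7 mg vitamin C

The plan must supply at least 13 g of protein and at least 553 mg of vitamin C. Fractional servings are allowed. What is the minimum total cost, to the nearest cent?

kale only: max(13/4, 553/93) = 5.946 servings → $3.87.
bell pepper only: max(13/2, 553/197) = 6.5 servings → $8.78.
avocado only: max(13/2, 553/7) = 79 servings → $106.65.
kale + bell pepper with both tight: 2.417 servings and 1.666 servings → $3.82.
kale + avocado: intersection lies outside the first quadrant.
bell pepper + avocado with both tight: 2.671 servings and 3.829 servings → $8.78.
So the least-cost plan costs $3.82.

$3.82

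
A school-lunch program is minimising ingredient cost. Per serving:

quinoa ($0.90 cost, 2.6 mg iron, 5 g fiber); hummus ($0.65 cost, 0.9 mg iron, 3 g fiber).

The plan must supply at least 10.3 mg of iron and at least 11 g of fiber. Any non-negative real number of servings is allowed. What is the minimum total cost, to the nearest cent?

$3.57

For a min-cost LP with two ≥-constraints, a basic feasible solution has at most two positive variables.
quinoa only: max(10.3/2.6, 11/5) = 3.962 servings → $3.57.
hummus only: max(10.3/0.9, 11/3) = 11.44 servings → $7.44.
quinoa + hummus with both targets exact would need a negative amount; discard.
Cheapest feasible corner: $3.57.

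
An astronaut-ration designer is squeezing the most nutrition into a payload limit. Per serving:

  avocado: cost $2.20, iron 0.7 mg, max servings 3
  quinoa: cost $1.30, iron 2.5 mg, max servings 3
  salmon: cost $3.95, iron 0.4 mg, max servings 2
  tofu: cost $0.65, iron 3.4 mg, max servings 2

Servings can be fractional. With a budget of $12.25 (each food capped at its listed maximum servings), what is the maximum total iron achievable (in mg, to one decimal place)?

16.4 mg

Iron per dollar: tofu 5.231, quinoa 1.923, avocado 0.3182, salmon 0.1013.
Take 2 servings of tofu: spends $1.30, +6.8 mg iron (running total 6.8 mg).
Take 3 servings of quinoa: spends $3.90, +7.5 mg iron (running total 14.3 mg).
Take 3 servings of avocado: spends $6.60, +2.1 mg iron (running total 16.4 mg).
Take 0.1139 servings of salmon: spends $0.45, +0.0 mg iron (running total 16.4 mg).
Filling greedily by iron-per-dollar is optimal for one linear limit, giving 16.4 mg.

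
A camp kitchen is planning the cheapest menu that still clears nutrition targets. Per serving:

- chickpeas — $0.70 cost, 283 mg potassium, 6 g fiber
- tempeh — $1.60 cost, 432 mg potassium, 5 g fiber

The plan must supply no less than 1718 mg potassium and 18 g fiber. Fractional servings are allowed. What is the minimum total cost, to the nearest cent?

An LP optimum is at a vertex; with two nutrient constraints at most two foods are used. Check each candidate.
chickpeas only: max(1718/283, 18/6) = 6.071 servings → $4.25.
tempeh only: max(1718/432, 18/5) = 3.977 servings → $6.36.
chickpeas + tempeh: intersection lies outside the first quadrant.
The minimum over all feasible corners is $4.25.

$4.25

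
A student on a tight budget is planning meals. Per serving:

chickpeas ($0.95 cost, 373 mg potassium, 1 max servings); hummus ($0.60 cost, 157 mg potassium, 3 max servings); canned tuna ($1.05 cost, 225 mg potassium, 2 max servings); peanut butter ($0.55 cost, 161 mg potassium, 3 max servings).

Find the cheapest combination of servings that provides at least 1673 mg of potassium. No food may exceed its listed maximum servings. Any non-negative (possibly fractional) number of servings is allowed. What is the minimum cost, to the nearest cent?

Cost per mg of potassium: chickpeas $0.0025, peanut butter $0.0034, hummus $0.0038, canned tuna $0.0047.
Take 1 serving of chickpeas: +373.0 mg potassium for $0.95 (total $0.95, still need 1300.0 mg).
Take 3 servings of peanut butter: +483.0 mg potassium for $1.65 (total $2.60, still need 817.0 mg).
Take 3 servings of hummus: +471.0 mg potassium for $1.80 (total $4.40, still need 346.0 mg).
Take 1.538 servings of canned tuna: +346.0 mg potassium for $1.61 (total $6.01, still need 0.0 mg).
Greedy by cheapest-per-mg is optimal for a single linear constraint, so the minimum cost is $6.01.

$6.01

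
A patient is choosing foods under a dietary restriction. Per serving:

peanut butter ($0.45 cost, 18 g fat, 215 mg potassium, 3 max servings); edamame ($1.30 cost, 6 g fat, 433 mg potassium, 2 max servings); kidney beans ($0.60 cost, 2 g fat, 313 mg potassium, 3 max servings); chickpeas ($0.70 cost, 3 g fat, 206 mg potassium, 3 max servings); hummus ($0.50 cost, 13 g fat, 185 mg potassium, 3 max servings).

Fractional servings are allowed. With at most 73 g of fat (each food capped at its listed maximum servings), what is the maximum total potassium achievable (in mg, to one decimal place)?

3061.6 mg

Potassium per g fat: kidney beans 156.5, edamame 72.17, chickpeas 68.67, hummus 14.23, peanut butter 11.94.
Take 3 servings of kidney beans: uses 6 g fat, +939.0 mg potassium (running total 939.0 mg).
Take 2 servings of edamame: uses 12 g fat, +866.0 mg potassium (running total 1805.0 mg).
Take 3 servings of chickpeas: uses 9 g fat, +618.0 mg potassium (running total 2423.0 mg).
Take 3 servings of hummus: uses 39 g fat, +555.0 mg potassium (running total 2978.0 mg).
Take 0.3889 servings of peanut butter: uses 7 g fat, +83.6 mg potassium (running total 3061.6 mg).
Greedy by best ratio exhausts the fat allowance optimally: 3061.6 mg.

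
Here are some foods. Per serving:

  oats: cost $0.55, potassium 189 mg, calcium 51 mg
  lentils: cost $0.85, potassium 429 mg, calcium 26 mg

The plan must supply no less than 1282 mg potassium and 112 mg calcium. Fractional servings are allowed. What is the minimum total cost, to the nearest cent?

$2.69

At the optimum either one food covers both requirements or two foods hit both targets exactly; no other combination can be cheaper.
oats only: max(1282/189, 112/51) = 6.783 servings → $3.73.
lentils only: max(1282/429, 112/26) = 4.308 servings → $3.66.
oats + lentils with both tight: 0.8674 servings and 2.606 servings → $2.69.
Cheapest feasible corner: $2.69.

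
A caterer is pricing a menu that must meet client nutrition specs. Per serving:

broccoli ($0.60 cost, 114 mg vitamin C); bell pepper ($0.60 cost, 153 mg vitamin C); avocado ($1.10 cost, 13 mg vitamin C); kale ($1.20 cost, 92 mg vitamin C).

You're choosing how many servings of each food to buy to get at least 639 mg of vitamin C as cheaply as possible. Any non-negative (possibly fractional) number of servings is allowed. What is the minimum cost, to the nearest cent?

$2.51

Cost per mg of vitamin C: bell pepper $0.0039, broccoli $0.0053, kale $0.0130, avocado $0.0846.
With no serving limits, use only bell pepper: 639 mg / 153 mg = 4.176 servings × $0.60 = $2.51.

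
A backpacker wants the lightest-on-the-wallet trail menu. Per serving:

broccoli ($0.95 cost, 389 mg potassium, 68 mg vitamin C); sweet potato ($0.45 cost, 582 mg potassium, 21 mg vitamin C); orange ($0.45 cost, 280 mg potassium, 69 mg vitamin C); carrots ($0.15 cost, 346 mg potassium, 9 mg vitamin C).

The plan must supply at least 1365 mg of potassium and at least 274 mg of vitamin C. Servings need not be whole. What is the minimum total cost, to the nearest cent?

$1.86

The cheapest plan sits at a corner of the feasible region — with two constraints it uses at most two foods.
broccoli only: max(1365/389, 274/68) = 4.029 servings → $3.83.
sweet potato only: max(1365/582, 274/21) = 13.05 servings → $5.87.
orange only: max(1365/280, 274/69) = 4.875 servings → $2.19.
carrots only: max(1365/346, 274/9) = 30.44 servings → $4.57.
broccoli + sweet potato with both targets exact would need a negative amount; discard.
broccoli + orange with both tight: 2.239 servings and 1.765 servings → $2.92.
broccoli + carrots with both targets exact would need a negative amount; discard.
sweet potato + orange with both tight: 0.5095 servings and 3.816 servings → $1.95.
sweet potato + carrots: the both-tight solution has a negative serving — not a feasible corner.
orange + carrots with both tight: 3.864 servings and 0.8179 servings → $1.86.
The minimum over all feasible corners is $1.86.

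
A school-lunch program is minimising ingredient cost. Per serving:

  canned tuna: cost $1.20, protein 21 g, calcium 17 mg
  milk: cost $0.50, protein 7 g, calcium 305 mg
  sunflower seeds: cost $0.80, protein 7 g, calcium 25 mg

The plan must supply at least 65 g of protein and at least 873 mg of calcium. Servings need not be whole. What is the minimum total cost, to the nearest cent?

$3.99

This is a tiny linear program; its minimum lies at a vertex of the feasible set. List the vertices and price them.
canned tuna only: max(65/21, 873/17) = 51.35 servings → $61.62.
milk only: max(65/7, 873/305) = 9.286 servings → $4.64.
sunflower seeds only: max(65/7, 873/25) = 34.92 servings → $27.94.
canned tuna + milk with both tight: 2.182 servings and 2.741 servings → $3.99.
canned tuna + sunflower seeds with both targets exact would need a negative amount; discard.
milk + sunflower seeds with both tight: 2.289 servings and 6.997 servings → $6.74.
Cheapest feasible corner: $3.99.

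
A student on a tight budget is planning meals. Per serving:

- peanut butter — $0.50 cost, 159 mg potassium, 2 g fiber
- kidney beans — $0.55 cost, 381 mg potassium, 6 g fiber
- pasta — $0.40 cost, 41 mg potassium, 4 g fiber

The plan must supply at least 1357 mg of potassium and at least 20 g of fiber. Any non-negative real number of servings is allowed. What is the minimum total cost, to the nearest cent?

The cheapest plan sits at a corner of the feasible region — with two constraints it uses at most two foods.
peanut butter only: max(1357/159, 20/2) = 10 servings → $5.00.
kidney beans only: max(1357/381, 20/6) = 3.562 servings → $1.96.
pasta only: max(1357/41, 20/4) = 33.1 servings → $13.24.
peanut butter + kidney beans with both tight: 2.719 servings and 2.427 servings → $2.69.
peanut butter + pasta with both tight: 8.318 servings and 0.8412 servings → $4.50.
kidney beans + pasta: intersection lies outside the first quadrant.
So the least-cost plan costs $1.96.

$1.96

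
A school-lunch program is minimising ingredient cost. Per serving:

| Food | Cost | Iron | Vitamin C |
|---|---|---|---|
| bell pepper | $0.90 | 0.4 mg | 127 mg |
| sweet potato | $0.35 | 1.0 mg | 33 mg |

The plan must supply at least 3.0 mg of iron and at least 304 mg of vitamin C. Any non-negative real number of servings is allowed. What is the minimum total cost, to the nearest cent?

bell pepper only: max(3.0/0.4, 304/127) = 7.5 servings → $6.75.
sweet potato only: max(3.0/1.0, 304/33) = 9.212 servings → $3.22.
bell pepper + sweet potato with both tight: 1.801 servings and 2.279 servings → $2.42.
So the least-cost plan costs $2.42.

$2.42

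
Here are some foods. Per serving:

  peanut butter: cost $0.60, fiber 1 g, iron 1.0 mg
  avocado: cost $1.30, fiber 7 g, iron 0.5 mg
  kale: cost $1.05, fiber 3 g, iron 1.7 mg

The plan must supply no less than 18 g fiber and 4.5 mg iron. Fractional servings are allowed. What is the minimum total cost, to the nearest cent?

$4.41

Check every corner: each single food scaled to meet both minima, and each pair solved so both constraints bind.
peanut butter only: max(18/1, 4.5/1.0) = 18 servings → $10.80.
avocado only: max(18/7, 4.5/0.5) = 9 servings → $11.70.
kale only: max(18/3, 4.5/1.7) = 6 servings → $6.30.
peanut butter + avocado with both tight: 3.462 servings and 2.077 servings → $4.78.
peanut butter + kale with both targets exact would need a negative amount; discard.
avocado + kale with both tight: 1.644 servings and 2.163 servings → $4.41.
The minimum over all feasible corners is $4.41.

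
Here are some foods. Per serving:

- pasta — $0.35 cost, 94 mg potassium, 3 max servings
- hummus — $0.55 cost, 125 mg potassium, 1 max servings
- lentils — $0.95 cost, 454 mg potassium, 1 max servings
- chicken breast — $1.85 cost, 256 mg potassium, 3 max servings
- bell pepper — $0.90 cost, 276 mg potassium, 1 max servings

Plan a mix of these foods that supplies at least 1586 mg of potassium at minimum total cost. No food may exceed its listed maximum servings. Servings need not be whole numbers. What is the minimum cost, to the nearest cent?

$6.69

Cost per mg of potassium: lentils $0.0021, bell pepper $0.0033, pasta $0.0037, hummus $0.0044, chicken breast $0.0072.
Take 1 serving of lentils: +454.0 mg potassium for $0.95 (total $0.95, still need 1132.0 mg).
Take 1 serving of bell pepper: +276.0 mg potassium for $0.90 (total $1.85, still need 856.0 mg).
Take 3 servings of pasta: +282.0 mg potassium for $1.05 (total $2.90, still need 574.0 mg).
Take 1 serving of hummus: +125.0 mg potassium for $0.55 (total $3.45, still need 449.0 mg).
Take 1.754 servings of chicken breast: +449.0 mg potassium for $3.24 (total $6.69, still need 0.0 mg).
Filling from the cheapest source first is optimal under one linear minimum: $6.69.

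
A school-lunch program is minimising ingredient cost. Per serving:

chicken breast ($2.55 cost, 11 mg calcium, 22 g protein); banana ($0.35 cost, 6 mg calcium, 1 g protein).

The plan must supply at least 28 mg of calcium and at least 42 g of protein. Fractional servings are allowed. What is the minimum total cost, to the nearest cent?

Compare the cost at each extreme point of the feasible region.
chicken breast only: max(28/11, 42/22) = 2.545 servings → $6.49.
banana only: max(28/6, 42/1) = 42 servings → $14.70.
chicken breast + banana with both tight: 1.851 servings and 1.273 servings → $5.17.
Cheapest feasible corner: $5.17.

$5.17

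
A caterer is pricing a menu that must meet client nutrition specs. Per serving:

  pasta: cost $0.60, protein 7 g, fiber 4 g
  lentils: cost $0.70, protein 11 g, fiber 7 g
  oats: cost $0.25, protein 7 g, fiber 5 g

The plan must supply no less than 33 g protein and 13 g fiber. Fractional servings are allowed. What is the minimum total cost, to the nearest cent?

This is a tiny linear program; its minimum lies at a vertex of the feasible set. List the vertices and price them.
pasta only: max(33/7, 13/4) = 4.714 servings → $2.83.
lentils only: max(33/11, 13/7) = 3 servings → $2.10.
oats only: max(33/7, 13/5) = 4.714 servings → $1.18.
pasta + lentils: intersection lies outside the first quadrant.
pasta + oats with both targets exact would need a negative amount; discard.
lentils + oats with both targets exact would need a negative amount; discard.
Cheapest feasible corner: $1.18.

$1.18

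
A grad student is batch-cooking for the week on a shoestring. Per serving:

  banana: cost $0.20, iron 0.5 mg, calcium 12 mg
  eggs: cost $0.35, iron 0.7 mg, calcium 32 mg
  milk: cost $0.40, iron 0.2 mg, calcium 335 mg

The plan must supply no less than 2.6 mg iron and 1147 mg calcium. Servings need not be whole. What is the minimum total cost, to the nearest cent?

Two binding constraints pin down two serving amounts, so the optimal mix uses at most two foods. The candidates are each food alone (scaled to the tighter of iron/calcium) and each pair with both constraints tight.
banana only: max(2.6/0.5, 1147/12) = 95.58 servings → $19.12.
eggs only: max(2.6/0.7, 1147/32) = 35.84 servings → $12.55.
milk only: max(2.6/0.2, 1147/335) = 13 servings → $5.20.
banana + eggs with both targets exact would need a negative amount; discard.
banana + milk with both tight: 3.886 servings and 3.285 servings → $2.09.
eggs + milk with both tight: 2.813 servings and 3.155 servings → $2.25.
Cheapest feasible corner: $2.09.

$2.09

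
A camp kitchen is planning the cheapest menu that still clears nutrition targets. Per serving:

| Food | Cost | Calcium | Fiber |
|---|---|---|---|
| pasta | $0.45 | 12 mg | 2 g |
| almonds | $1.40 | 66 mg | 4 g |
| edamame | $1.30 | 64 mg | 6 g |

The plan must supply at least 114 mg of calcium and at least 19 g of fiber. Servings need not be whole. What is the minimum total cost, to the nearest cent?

$4.12

This is a tiny linear program; its minimum lies at a vertex of the feasible set. List the vertices and price them.
pasta only: max(114/12, 19/2) = 9.5 servings → $4.28.
almonds only: max(114/66, 19/4) = 4.75 servings → $6.65.
edamame only: max(114/64, 19/6) = 3.167 servings → $4.12.
pasta + almonds with both tight: 9.5 servings and 0 servings → $4.28.
pasta + edamame with both tight: 9.5 servings and 0 servings → $4.28.
almonds + edamame: intersection lies outside the first quadrant.
The minimum over all feasible corners is $4.12.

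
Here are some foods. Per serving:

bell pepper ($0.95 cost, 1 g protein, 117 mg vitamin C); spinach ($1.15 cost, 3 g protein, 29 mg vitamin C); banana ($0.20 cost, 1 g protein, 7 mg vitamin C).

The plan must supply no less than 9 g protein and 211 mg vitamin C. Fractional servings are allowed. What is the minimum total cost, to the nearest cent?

$2.81

An LP optimum is at a vertex; with two nutrient constraints at most two foods are used. Check each candidate.
bell pepper only: max(9/1, 211/117) = 9 servings → $8.55.
spinach only: max(9/3, 211/29) = 7.276 servings → $8.37.
banana only: max(9/1, 211/7) = 30.14 servings → $6.03.
bell pepper + spinach with both tight: 1.155 servings and 2.615 servings → $4.10.
bell pepper + banana with both tight: 1.345 servings and 7.655 servings → $2.81.
spinach + banana: intersection lies outside the first quadrant.
So the least-cost plan costs $2.81.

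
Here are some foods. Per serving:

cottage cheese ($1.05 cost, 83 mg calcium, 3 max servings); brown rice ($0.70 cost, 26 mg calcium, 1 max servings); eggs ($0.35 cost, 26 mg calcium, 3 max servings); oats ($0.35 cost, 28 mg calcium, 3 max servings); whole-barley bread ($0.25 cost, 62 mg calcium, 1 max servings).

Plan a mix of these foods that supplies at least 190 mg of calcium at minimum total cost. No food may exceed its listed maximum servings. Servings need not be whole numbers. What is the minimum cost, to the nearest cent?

$1.86

Cost per mg of calcium: whole-barley bread $0.0040, oats $0.0125, cottage cheese $0.0127, eggs $0.0135, brown rice $0.0269.
Take 1 serving of whole-barley bread: +62.0 mg calcium for $0.25 (total $0.25, still need 128.0 mg).
Take 3 servings of oats: +84.0 mg calcium for $1.05 (total $1.30, still need 44.0 mg).
Take 0.5301 servings of cottage cheese: +44.0 mg calcium for $0.56 (total $1.86, still need 0.0 mg).
Filling from the cheapest source first is optimal under one linear minimum: $1.86.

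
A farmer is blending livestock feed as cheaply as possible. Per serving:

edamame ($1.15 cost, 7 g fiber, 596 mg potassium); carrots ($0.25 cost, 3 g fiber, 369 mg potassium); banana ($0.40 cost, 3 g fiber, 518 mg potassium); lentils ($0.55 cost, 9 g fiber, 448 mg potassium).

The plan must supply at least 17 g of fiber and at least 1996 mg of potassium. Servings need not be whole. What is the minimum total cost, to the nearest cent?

Minimising a linear cost over {fiber ≥ 17, potassium ≥ 1996, servings ≥ 0} — the optimum is at a vertex, using one or two foods.
edamame only: max(17/7, 1996/596) = 3.349 servings → $3.85.
carrots only: max(17/3, 1996/369) = 5.667 servings → $1.42.
banana only: max(17/3, 1996/518) = 5.667 servings → $2.27.
lentils only: max(17/9, 1996/448) = 4.455 servings → $2.45.
edamame + carrots with both tight: 0.3585 servings and 4.83 servings → $1.62.
edamame + banana with both tight: 1.533 servings and 2.089 servings → $2.60.
edamame + lentils: intersection lies outside the first quadrant.
carrots + banana: the both-tight solution has a negative serving — not a feasible corner.
carrots + lentils with both tight: 5.234 servings and 0.1442 servings → $1.39.
banana + lentils with both tight: 3.119 servings and 0.8493 servings → $1.71.
So the least-cost plan costs $1.39.

$1.39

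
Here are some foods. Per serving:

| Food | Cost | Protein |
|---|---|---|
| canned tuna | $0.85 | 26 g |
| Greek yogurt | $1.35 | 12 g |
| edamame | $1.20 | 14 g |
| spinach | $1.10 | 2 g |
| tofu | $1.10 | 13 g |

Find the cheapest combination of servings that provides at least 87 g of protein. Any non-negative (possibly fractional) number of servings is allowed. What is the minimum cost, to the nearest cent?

$2.84

Cost per g of protein: canned tuna $0.0327, tofu $0.0846, edamame $0.0857, Greek yogurt $0.1125, spinach $0.5500.
With no serving limits, use only canned tuna: 87 g / 26 g = 3.346 servings × $0.85 = $2.84.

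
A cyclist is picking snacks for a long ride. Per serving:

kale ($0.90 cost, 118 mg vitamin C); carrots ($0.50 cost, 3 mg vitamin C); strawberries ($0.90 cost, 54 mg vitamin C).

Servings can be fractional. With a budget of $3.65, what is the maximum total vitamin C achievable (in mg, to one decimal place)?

478.6 mg

Vitamin C per dollar: kale 131.1, strawberries 60, carrots 6.
With no serving limits, spend the whole cost allowance on kale: $3.65 / $0.90 × 118 mg = 478.6 mg.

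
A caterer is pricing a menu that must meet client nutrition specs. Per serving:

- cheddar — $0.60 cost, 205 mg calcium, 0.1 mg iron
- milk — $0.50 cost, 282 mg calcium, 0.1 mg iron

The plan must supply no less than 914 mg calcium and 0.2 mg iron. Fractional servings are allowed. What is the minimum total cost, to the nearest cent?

$1.62

Minimising a linear cost over {calcium ≥ 914, iron ≥ 0.2, servings ≥ 0} — the optimum is at a vertex, using one or two foods.
cheddar only: max(914/205, 0.2/0.1) = 4.459 servings → $2.68.
milk only: max(914/282, 0.2/0.1) = 3.241 servings → $1.62.
cheddar + milk with both targets exact would need a negative amount; discard.
Cheapest feasible corner: $1.62.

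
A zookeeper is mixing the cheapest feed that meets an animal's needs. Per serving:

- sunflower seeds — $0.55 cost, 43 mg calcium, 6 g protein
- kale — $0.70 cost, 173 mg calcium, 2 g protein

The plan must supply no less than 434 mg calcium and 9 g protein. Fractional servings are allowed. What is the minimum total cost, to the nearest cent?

A basic optimal solution has at most two foods positive. Try each food alone and each pair with both targets met exactly.
sunflower seeds only: max(434/43, 9/6) = 10.09 servings → $5.55.
kale only: max(434/173, 9/2) = 4.5 servings → $3.15.
sunflower seeds + kale with both tight: 0.7237 servings and 2.329 servings → $2.03.
Cheapest feasible corner: $2.03.

$2.03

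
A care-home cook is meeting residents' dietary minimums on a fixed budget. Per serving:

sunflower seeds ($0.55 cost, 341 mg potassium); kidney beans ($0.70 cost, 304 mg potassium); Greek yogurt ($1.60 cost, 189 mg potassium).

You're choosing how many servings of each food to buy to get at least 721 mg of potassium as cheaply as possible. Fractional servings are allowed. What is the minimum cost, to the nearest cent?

$1.16

Cost per mg of potassium: sunflower seeds $0.0016, kidney beans $0.0023, Greek yogurt $0.0085.
With no serving limits, use only sunflower seeds: 721 mg / 341 mg = 2.114 servings × $0.55 = $1.16.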